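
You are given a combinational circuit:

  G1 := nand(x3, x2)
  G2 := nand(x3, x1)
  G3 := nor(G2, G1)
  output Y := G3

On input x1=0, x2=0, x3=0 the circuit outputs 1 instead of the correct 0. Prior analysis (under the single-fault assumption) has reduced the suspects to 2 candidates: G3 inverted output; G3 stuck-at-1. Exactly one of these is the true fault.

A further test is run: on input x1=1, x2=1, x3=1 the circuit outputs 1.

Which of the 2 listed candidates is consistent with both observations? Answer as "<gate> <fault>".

G3 stuck-at-1

Evaluate each candidate on input x1=1, x2=1, x3=1:
  G3 inverted output: G1=0, G2=0, G3=0 [inverted output] → 0 — eliminated
  G3 stuck-at-1: G1=0, G2=0, G3=1 [stuck-at-1] → 1 — matches
Only G3 stuck-at-1 reproduces the observed 1.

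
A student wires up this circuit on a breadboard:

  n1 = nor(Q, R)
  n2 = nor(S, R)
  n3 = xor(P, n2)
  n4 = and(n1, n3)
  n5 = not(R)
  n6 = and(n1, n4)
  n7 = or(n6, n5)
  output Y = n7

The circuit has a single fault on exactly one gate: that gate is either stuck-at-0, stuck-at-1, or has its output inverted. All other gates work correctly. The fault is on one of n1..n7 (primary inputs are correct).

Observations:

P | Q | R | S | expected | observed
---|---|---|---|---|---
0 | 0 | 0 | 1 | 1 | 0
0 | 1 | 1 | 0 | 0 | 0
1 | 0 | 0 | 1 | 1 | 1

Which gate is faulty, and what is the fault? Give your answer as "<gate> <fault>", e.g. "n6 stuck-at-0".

Fault-free values for test 1 (P=0, Q=0, R=0, S=1): n1=1, n2=0, n3=0, n4=0, n5=1, n6=0, n7=1, giving Y=1. Observed 0.
Test 1: faults giving observed 0 are {n5 stuck-at-0, n5 inverted output, n7 stuck-at-0, n7 inverted output}.
Test 2 (P=0, Q=1, R=1, S=0): fault-free n1=0, n2=0, n3=0, n4=0, n5=0, n6=0, n7=0 → 0; observed 0. Eliminates n5 inverted output, n7 inverted output.
Test 3 (P=1, Q=0, R=0, S=1): fault-free n1=1, n2=0, n3=1, n4=1, n5=1, n6=1, n7=1 → 1; observed 1. Eliminates n7 stuck-at-0.
Only n5 stuck-at-0 is consistent with every test.

n5 stuck-at-0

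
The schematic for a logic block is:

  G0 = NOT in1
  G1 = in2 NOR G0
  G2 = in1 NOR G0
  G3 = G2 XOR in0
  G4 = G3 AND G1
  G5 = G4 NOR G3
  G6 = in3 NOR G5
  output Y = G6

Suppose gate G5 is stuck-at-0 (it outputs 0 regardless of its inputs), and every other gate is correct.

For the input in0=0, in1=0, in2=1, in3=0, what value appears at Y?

1

Propagate with G5 forced: G0=1, G1=0, G2=0, G3=0, G4=0, G5=0 [stuck-at-0], G6=1.
So Y = 1. (Without the fault it would be 0.)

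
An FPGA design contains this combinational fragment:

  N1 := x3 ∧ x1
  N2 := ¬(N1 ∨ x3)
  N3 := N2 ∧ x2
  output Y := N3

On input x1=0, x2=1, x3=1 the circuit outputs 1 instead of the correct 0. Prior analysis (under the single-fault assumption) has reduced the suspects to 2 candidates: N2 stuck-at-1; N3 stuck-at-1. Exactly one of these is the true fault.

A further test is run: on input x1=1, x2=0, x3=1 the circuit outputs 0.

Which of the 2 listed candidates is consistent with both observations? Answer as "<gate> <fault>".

Evaluate each candidate on input x1=1, x2=0, x3=1:
  N2 stuck-at-1: N1=1, N2=1 [stuck-at-1], N3=0 → 0 — matches
  N3 stuck-at-1: N1=1, N2=0, N3=1 [stuck-at-1] → 1 — eliminated
Only N2 stuck-at-1 reproduces the observed 0.

N2 stuck-at-1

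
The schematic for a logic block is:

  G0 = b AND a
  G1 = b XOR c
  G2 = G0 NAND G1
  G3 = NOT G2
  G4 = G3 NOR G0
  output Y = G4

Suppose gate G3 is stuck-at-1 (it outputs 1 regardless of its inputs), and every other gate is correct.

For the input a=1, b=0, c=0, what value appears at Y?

0

Propagate with G3 forced: G0=0, G1=0, G2=1, G3=1 [stuck-at-1], G4=0.
So Y = 0. (Without the fault it would be 1.)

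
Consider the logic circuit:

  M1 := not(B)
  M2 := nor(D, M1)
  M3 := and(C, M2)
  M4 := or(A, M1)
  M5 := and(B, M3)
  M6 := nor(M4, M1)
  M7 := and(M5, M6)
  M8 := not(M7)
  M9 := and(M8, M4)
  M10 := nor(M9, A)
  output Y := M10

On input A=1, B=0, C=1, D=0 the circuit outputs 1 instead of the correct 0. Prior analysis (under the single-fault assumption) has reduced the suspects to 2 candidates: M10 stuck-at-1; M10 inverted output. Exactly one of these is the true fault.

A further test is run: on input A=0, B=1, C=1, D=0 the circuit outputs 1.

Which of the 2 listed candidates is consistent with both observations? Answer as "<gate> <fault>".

M10 stuck-at-1

Evaluate each candidate on input A=0, B=1, C=1, D=0:
  M10 stuck-at-1: M1=0, M2=1, M3=1, M4=0, M5=1, M6=1, M7=1, M8=0, M9=0, M10=1 [stuck-at-1] → 1 — matches
  M10 inverted output: M1=0, M2=1, M3=1, M4=0, M5=1, M6=1, M7=1, M8=0, M9=0, M10=0 [inverted output] → 0 — eliminated
Only M10 stuck-at-1 reproduces the observed 1.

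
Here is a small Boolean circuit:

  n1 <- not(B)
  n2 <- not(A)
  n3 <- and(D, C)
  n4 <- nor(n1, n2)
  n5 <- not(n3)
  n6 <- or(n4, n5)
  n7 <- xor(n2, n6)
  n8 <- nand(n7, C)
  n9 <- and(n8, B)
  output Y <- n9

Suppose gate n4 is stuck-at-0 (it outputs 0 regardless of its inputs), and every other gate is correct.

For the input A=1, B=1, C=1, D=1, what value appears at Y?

Propagate with n4 forced: n1=0, n2=0, n3=1, n4=0 [stuck-at-0], n5=0, n6=0, n7=0, n8=1, n9=1.
So Y = 1. (Without the fault it would be 0.)

1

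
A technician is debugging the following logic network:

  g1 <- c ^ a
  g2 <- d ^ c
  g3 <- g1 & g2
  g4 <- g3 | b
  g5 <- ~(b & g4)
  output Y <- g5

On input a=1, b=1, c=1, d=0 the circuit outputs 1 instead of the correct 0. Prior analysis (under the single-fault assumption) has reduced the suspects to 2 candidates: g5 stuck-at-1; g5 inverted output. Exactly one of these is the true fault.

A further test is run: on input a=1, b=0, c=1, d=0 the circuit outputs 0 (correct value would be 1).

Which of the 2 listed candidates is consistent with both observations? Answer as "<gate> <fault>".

g5 inverted output

Evaluate each candidate on input a=1, b=0, c=1, d=0:
  g5 stuck-at-1: g1=0, g2=1, g3=0, g4=0, g5=1 [stuck-at-1] → 1 — eliminated
  g5 inverted output: g1=0, g2=1, g3=0, g4=0, g5=0 [inverted output] → 0 — matches
Only g5 inverted output reproduces the observed 0.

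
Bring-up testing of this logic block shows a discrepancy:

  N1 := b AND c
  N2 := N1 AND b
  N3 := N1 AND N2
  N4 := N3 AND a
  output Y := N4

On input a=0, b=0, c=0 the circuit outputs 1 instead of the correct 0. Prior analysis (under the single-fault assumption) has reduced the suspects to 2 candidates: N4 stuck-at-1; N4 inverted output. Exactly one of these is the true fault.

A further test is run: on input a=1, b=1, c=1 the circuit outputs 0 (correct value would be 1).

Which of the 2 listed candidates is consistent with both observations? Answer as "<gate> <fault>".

N4 inverted output

Evaluate each candidate on input a=1, b=1, c=1:
  N4 stuck-at-1: N1=1, N2=1, N3=1, N4=1 [stuck-at-1] → 1 — eliminated
  N4 inverted output: N1=1, N2=1, N3=1, N4=0 [inverted output] → 0 — matches
Only N4 inverted output reproduces the observed 0.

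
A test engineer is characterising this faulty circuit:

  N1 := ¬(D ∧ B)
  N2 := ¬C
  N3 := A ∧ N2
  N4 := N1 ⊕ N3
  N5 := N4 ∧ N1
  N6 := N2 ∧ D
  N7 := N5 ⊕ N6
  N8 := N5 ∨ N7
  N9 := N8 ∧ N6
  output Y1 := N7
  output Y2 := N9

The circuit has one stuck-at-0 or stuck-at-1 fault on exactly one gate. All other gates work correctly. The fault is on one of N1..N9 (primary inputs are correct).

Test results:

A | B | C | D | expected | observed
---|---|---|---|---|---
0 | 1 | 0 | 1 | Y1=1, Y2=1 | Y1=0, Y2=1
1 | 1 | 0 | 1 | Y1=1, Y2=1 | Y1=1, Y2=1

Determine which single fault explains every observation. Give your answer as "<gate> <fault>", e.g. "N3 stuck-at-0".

N1 stuck-at-1

Fault-free values for test 1 (A=0, B=1, C=0, D=1): N1=0, N2=1, N3=0, N4=0, N5=0, N6=1, N7=1, N8=1, N9=1, giving Y1=1, Y2=1. Observed Y1=0, Y2=1.
Test 1: faults giving observed Y1=0, Y2=1 are {N1 stuck-at-1, N5 stuck-at-1}.
Test 2 (A=1, B=1, C=0, D=1): fault-free N1=0, N2=1, N3=1, N4=1, N5=0, N6=1, N7=1, N8=1, N9=1 → Y1=1, Y2=1; observed Y1=1, Y2=1. Eliminates N5 stuck-at-1.
Only N1 stuck-at-1 is consistent with every test.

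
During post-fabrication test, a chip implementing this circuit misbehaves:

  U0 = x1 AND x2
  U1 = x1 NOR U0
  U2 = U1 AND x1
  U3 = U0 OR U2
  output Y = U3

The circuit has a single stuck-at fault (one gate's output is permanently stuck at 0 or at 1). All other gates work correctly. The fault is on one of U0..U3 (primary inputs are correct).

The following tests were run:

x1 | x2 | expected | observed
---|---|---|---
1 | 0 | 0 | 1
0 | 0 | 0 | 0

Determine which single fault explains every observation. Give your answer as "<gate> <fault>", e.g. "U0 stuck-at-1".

Fault-free values for test 1 (x1=1, x2=0): U0=0, U1=0, U2=0, U3=0, giving Y=0. Observed 1.
Test 1: faults giving observed 1 are {U0 stuck-at-1, U1 stuck-at-1, U2 stuck-at-1, U3 stuck-at-1}.
Test 2 (x1=0, x2=0): fault-free U0=0, U1=1, U2=0, U3=0 → 0; observed 0. Eliminates U0 stuck-at-1, U2 stuck-at-1, U3 stuck-at-1.
Only U1 stuck-at-1 is consistent with every test.

U1 stuck-at-1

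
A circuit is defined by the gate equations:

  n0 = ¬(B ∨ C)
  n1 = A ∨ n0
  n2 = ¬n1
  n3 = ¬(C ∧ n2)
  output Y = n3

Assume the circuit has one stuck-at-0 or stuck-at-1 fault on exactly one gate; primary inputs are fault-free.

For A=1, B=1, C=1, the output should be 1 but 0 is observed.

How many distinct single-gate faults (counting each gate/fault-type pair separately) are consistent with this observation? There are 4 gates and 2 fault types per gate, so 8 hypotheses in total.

Fault-free: n0=0, n1=1, n2=0, n3=1 → 1. Observed 0.
  n0 stuck-at-0: output 1 ✗
  n0 stuck-at-1: output 1 ✗
  n1 stuck-at-0: output 0 ✓
  n1 stuck-at-1: output 1 ✗
  n2 stuck-at-0: output 1 ✗
  n2 stuck-at-1: output 0 ✓
  n3 stuck-at-0: output 0 ✓
  n3 stuck-at-1: output 1 ✗
Consistent faults: {n1 stuck-at-0, n2 stuck-at-1, n3 stuck-at-0} — 3 in all.

3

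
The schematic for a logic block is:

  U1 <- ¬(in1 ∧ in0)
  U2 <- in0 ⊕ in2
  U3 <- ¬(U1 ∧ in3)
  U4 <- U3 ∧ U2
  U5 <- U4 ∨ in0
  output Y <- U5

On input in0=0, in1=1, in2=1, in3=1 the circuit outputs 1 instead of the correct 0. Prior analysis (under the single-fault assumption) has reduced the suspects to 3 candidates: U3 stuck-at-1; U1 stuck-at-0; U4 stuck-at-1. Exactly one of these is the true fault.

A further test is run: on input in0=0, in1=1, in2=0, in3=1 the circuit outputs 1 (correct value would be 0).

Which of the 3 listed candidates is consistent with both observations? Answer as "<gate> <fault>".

Evaluate each candidate on input in0=0, in1=1, in2=0, in3=1:
  U3 stuck-at-1: U1=1, U2=0, U3=1 [stuck-at-1], U4=0, U5=0 → 0 — eliminated
  U1 stuck-at-0: U1=0 [stuck-at-0], U2=0, U3=1, U4=0, U5=0 → 0 — eliminated
  U4 stuck-at-1: U1=1, U2=0, U3=0, U4=1 [stuck-at-1], U5=1 → 1 — matches
Only U4 stuck-at-1 reproduces the observed 1.

U4 stuck-at-1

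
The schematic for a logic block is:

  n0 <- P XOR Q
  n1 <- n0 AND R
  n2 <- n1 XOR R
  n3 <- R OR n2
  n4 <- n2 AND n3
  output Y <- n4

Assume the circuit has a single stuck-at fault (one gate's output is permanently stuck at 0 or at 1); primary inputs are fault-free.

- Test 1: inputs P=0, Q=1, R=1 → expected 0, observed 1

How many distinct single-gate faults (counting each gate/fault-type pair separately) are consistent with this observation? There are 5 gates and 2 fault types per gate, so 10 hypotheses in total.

4

Fault-free: n0=1, n1=1, n2=0, n3=1, n4=0 → 0. Observed 1.
  n0 stuck-at-0: output 1 ✓
  n0 stuck-at-1: output 0 ✗
  n1 stuck-at-0: output 1 ✓
  n1 stuck-at-1: output 0 ✗
  n2 stuck-at-0: output 0 ✗
  n2 stuck-at-1: output 1 ✓
  n3 stuck-at-0: output 0 ✗
  n3 stuck-at-1: output 0 ✗
  n4 stuck-at-0: output 0 ✗
  n4 stuck-at-1: output 1 ✓
Consistent faults: {n0 stuck-at-0, n1 stuck-at-0, n2 stuck-at-1, n4 stuck-at-1} — 4 in all.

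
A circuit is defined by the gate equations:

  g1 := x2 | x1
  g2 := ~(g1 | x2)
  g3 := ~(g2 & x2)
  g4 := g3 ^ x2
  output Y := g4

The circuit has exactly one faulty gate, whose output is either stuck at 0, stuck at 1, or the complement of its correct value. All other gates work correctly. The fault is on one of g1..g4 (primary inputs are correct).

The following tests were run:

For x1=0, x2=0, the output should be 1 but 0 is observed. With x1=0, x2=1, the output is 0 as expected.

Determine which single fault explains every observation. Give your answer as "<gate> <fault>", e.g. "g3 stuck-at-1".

g4 stuck-at-0

Fault-free values for test 1 (x1=0, x2=0): g1=0, g2=1, g3=1, g4=1, giving Y=1. Observed 0.
Test 1: faults giving observed 0 are {g3 stuck-at-0, g3 inverted output, g4 stuck-at-0, g4 inverted output}.
Test 2 (x1=0, x2=1): fault-free g1=1, g2=0, g3=1, g4=0 → 0; observed 0. Eliminates g3 stuck-at-0, g3 inverted output, g4 inverted output.
Only g4 stuck-at-0 is consistent with every test.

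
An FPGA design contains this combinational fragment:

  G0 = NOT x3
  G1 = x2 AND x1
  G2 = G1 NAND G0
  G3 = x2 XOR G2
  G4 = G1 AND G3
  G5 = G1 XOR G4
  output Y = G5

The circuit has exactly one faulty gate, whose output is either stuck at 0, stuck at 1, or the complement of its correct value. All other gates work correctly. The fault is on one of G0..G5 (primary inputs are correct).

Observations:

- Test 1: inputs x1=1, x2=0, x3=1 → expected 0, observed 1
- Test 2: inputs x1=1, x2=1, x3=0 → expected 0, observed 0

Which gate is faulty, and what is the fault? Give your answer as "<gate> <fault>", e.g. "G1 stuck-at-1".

G4 stuck-at-1

Fault-free values for test 1 (x1=1, x2=0, x3=1): G0=0, G1=0, G2=1, G3=1, G4=0, G5=0, giving Y=0. Observed 1.
Test 1: faults giving observed 1 are {G4 stuck-at-1, G4 inverted output, G5 stuck-at-1, G5 inverted output}.
Test 2 (x1=1, x2=1, x3=0): fault-free G0=1, G1=1, G2=0, G3=1, G4=1, G5=0 → 0; observed 0. Eliminates G4 inverted output, G5 stuck-at-1, G5 inverted output.
Only G4 stuck-at-1 is consistent with every test.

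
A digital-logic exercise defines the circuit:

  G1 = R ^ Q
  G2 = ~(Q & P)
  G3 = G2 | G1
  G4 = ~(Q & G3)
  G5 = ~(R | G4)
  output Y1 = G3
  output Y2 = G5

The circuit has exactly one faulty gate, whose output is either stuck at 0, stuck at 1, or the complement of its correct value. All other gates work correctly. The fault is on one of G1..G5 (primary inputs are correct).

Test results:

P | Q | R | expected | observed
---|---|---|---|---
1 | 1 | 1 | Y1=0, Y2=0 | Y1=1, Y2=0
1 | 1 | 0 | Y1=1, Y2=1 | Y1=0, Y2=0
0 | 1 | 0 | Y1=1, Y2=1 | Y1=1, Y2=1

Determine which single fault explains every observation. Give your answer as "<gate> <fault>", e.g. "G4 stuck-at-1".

G1 inverted output

Fault-free values for test 1 (P=1, Q=1, R=1): G1=0, G2=0, G3=0, G4=1, G5=0, giving Y1=0, Y2=0. Observed Y1=1, Y2=0.
Test 1: faults giving observed Y1=1, Y2=0 are {G1 stuck-at-1, G1 inverted output, G2 stuck-at-1, G2 inverted output, G3 stuck-at-1, G3 inverted output}.
Test 2 (P=1, Q=1, R=0): fault-free G1=1, G2=0, G3=1, G4=0, G5=1 → Y1=1, Y2=1; observed Y1=0, Y2=0. Eliminates G1 stuck-at-1, G2 stuck-at-1, G2 inverted output, G3 stuck-at-1.
Test 3 (P=0, Q=1, R=0): fault-free G1=1, G2=1, G3=1, G4=0, G5=1 → Y1=1, Y2=1; observed Y1=1, Y2=1. Eliminates G3 inverted output.
Only G1 inverted output is consistent with every test.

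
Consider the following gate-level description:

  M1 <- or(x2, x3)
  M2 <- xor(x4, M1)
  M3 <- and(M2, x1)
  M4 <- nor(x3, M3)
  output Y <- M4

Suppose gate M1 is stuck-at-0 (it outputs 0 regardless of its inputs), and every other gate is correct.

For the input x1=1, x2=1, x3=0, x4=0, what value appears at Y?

1

Propagate with M1 forced: M1=0 [stuck-at-0], M2=0, M3=0, M4=1.
So Y = 1. (Without the fault it would be 0.)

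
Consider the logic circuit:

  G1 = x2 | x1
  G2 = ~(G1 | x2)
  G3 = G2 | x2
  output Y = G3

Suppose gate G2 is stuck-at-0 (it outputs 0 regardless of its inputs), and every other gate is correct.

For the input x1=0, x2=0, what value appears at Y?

0

Propagate with G2 forced: G1=0, G2=0 [stuck-at-0], G3=0.
So Y = 0. (Without the fault it would be 1.)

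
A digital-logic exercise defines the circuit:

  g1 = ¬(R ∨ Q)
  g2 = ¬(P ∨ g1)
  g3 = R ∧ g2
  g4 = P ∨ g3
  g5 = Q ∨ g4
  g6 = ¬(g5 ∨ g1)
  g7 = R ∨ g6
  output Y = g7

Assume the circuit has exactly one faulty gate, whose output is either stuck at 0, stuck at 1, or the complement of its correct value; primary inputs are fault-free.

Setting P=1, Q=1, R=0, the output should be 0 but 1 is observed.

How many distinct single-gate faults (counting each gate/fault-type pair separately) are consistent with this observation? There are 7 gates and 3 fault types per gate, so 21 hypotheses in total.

6

Fault-free: g1=0, g2=0, g3=0, g4=1, g5=1, g6=0, g7=0 → 0. Observed 1.
  g1: none of the 3 fault types match ✗
  g2: none of the 3 fault types match ✗
  g3: none of the 3 fault types match ✗
  g4: none of the 3 fault types match ✗
  g5: stuck-at-0, inverted output ✓; others ✗
  g6: stuck-at-1, inverted output ✓; others ✗
  g7: stuck-at-1, inverted output ✓; others ✗
Consistent faults: {g5 stuck-at-0, g5 inverted output, g6 stuck-at-1, g6 inverted output, g7 stuck-at-1, g7 inverted output} — 6 in all.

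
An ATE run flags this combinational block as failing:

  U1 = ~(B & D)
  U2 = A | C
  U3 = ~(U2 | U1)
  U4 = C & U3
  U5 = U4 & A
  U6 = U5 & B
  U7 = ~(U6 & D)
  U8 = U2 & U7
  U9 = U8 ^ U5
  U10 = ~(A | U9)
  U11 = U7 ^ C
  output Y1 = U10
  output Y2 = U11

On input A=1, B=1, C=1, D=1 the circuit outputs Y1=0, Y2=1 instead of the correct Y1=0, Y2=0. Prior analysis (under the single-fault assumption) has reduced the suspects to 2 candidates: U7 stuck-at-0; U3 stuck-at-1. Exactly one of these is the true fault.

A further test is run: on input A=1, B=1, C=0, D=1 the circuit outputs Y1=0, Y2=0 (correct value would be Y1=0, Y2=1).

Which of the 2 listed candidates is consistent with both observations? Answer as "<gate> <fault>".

U7 stuck-at-0

Evaluate each candidate on input A=1, B=1, C=0, D=1:
  U7 stuck-at-0: U1=0, U2=1, U3=0, U4=0, U5=0, U6=0, U7=0 [stuck-at-0], U8=0, U9=0, U10=0, U11=0 → Y1=0, Y2=0 — matches
  U3 stuck-at-1: U1=0, U2=1, U3=1 [stuck-at-1], U4=0, U5=0, U6=0, U7=1, U8=1, U9=1, U10=0, U11=1 → Y1=0, Y2=1 — eliminated
Only U7 stuck-at-0 reproduces the observed Y1=0, Y2=0.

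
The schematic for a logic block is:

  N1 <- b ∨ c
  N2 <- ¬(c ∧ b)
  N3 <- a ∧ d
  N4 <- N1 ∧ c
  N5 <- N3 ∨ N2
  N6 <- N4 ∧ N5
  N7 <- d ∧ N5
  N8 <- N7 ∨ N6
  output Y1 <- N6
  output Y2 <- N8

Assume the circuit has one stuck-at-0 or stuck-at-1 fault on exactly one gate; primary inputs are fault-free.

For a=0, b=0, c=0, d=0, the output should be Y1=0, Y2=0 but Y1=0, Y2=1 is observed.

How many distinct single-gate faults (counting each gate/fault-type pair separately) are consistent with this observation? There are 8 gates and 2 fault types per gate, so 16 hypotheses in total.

Fault-free: N1=0, N2=1, N3=0, N4=0, N5=1, N6=0, N7=0, N8=0 → Y1=0, Y2=0. Observed Y1=0, Y2=1.
  N1: none of the 2 fault types match ✗
  N2: none of the 2 fault types match ✗
  N3: none of the 2 fault types match ✗
  N4: none of the 2 fault types match ✗
  N5: none of the 2 fault types match ✗
  N6: none of the 2 fault types match ✗
  N7: stuck-at-1 ✓; others ✗
  N8: stuck-at-1 ✓; others ✗
Consistent faults: {N7 stuck-at-1, N8 stuck-at-1} — 2 in all.

2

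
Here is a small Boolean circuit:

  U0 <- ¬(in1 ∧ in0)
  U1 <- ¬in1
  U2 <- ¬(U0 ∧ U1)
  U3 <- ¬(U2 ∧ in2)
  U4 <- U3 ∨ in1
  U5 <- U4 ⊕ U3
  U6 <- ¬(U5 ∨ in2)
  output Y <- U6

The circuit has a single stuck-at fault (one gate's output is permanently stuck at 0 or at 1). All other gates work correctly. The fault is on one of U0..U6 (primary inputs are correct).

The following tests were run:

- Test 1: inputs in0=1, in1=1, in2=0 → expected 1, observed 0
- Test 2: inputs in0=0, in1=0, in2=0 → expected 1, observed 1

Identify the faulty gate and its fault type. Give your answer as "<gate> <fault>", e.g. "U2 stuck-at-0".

Fault-free values for test 1 (in0=1, in1=1, in2=0): U0=0, U1=0, U2=1, U3=1, U4=1, U5=0, U6=1, giving Y=1. Observed 0.
Test 1: faults giving observed 0 are {U3 stuck-at-0, U4 stuck-at-0, U5 stuck-at-1, U6 stuck-at-0}.
Test 2 (in0=0, in1=0, in2=0): fault-free U0=1, U1=1, U2=0, U3=1, U4=1, U5=0, U6=1 → 1; observed 1. Eliminates U4 stuck-at-0, U5 stuck-at-1, U6 stuck-at-0.
Only U3 stuck-at-0 is consistent with every test.

U3 stuck-at-0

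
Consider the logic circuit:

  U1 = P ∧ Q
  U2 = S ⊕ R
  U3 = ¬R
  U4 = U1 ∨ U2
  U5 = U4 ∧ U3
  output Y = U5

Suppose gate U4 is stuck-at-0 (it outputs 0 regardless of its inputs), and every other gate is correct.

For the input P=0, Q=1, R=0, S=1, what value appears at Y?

0

Propagate with U4 forced: U1=0, U2=1, U3=1, U4=0 [stuck-at-0], U5=0.
So Y = 0. (Without the fault it would be 1.)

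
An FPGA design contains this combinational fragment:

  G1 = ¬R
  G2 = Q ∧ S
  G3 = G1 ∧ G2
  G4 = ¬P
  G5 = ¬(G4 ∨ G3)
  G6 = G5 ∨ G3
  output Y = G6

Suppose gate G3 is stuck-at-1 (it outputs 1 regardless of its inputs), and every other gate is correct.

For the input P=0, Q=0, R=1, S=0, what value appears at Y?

1

Propagate with G3 forced: G1=0, G2=0, G3=1 [stuck-at-1], G4=1, G5=0, G6=1.
So Y = 1. (Without the fault it would be 0.)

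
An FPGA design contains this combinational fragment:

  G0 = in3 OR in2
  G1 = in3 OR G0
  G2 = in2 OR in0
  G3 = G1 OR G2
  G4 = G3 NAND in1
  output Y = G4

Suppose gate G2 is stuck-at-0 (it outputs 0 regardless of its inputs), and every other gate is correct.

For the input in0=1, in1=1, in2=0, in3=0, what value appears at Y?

Propagate with G2 forced: G0=0, G1=0, G2=0 [stuck-at-0], G3=0, G4=1.
So Y = 1. (Without the fault it would be 0.)

1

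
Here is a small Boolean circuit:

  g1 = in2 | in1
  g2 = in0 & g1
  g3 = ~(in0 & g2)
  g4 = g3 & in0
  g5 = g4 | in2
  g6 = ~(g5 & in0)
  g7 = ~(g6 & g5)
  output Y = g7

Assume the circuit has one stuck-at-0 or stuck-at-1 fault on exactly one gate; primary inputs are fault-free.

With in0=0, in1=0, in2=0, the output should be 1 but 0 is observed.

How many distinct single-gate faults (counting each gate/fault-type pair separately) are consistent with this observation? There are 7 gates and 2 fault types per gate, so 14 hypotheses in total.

3

Fault-free: g1=0, g2=0, g3=1, g4=0, g5=0, g6=1, g7=1 → 1. Observed 0.
  g1 stuck-at-0: output 1 ✗
  g1 stuck-at-1: output 1 ✗
  g2 stuck-at-0: output 1 ✗
  g2 stuck-at-1: output 1 ✗
  g3 stuck-at-0: output 1 ✗
  g3 stuck-at-1: output 1 ✗
  g4 stuck-at-0: output 1 ✗
  g4 stuck-at-1: output 0 ✓
  g5 stuck-at-0: output 1 ✗
  g5 stuck-at-1: output 0 ✓
  g6 stuck-at-0: output 1 ✗
  g6 stuck-at-1: output 1 ✗
  g7 stuck-at-0: output 0 ✓
  g7 stuck-at-1: output 1 ✗
Consistent faults: {g4 stuck-at-1, g5 stuck-at-1, g7 stuck-at-0} — 3 in all.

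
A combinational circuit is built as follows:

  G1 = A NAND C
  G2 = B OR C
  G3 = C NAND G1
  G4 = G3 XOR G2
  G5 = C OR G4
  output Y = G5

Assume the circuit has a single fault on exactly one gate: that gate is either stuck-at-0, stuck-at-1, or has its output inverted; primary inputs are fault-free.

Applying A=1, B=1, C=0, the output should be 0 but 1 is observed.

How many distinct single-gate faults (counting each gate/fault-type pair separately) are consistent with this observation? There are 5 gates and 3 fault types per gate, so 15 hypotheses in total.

8

Fault-free: G1=1, G2=1, G3=1, G4=0, G5=0 → 0. Observed 1.
  G1: none of the 3 fault types match ✗
  G2: stuck-at-0, inverted output ✓; others ✗
  G3: stuck-at-0, inverted output ✓; others ✗
  G4: stuck-at-1, inverted output ✓; others ✗
  G5: stuck-at-1, inverted output ✓; others ✗
Consistent faults: {G2 stuck-at-0, G2 inverted output, G3 stuck-at-0, G3 inverted output, G4 stuck-at-1, G4 inverted output, G5 stuck-at-1, G5 inverted output} — 8 in all.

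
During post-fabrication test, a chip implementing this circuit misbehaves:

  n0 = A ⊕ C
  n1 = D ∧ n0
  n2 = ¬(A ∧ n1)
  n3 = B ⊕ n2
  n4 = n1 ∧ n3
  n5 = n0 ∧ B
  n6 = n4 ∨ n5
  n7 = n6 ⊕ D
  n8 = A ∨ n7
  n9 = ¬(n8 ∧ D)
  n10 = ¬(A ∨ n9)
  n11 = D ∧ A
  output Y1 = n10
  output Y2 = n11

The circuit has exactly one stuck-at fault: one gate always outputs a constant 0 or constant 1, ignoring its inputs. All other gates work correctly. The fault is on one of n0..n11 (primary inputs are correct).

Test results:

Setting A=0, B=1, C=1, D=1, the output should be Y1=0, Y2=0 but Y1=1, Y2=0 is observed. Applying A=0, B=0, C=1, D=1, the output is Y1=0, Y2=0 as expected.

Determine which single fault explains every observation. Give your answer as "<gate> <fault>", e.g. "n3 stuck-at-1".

n5 stuck-at-0

Fault-free values for test 1 (A=0, B=1, C=1, D=1): n0=1, n1=1, n2=1, n3=0, n4=0, n5=1, n6=1, n7=0, n8=0, n9=1, n10=0, n11=0, giving Y1=0, Y2=0. Observed Y1=1, Y2=0.
Test 1: faults giving observed Y1=1, Y2=0 are {n0 stuck-at-0, n5 stuck-at-0, n6 stuck-at-0, n7 stuck-at-1, n8 stuck-at-1, n9 stuck-at-0, n10 stuck-at-1}.
Test 2 (A=0, B=0, C=1, D=1): fault-free n0=1, n1=1, n2=1, n3=1, n4=1, n5=0, n6=1, n7=0, n8=0, n9=1, n10=0, n11=0 → Y1=0, Y2=0; observed Y1=0, Y2=0. Eliminates n0 stuck-at-0, n6 stuck-at-0, n7 stuck-at-1, n8 stuck-at-1, n9 stuck-at-0, n10 stuck-at-1.
Only n5 stuck-at-0 is consistent with every test.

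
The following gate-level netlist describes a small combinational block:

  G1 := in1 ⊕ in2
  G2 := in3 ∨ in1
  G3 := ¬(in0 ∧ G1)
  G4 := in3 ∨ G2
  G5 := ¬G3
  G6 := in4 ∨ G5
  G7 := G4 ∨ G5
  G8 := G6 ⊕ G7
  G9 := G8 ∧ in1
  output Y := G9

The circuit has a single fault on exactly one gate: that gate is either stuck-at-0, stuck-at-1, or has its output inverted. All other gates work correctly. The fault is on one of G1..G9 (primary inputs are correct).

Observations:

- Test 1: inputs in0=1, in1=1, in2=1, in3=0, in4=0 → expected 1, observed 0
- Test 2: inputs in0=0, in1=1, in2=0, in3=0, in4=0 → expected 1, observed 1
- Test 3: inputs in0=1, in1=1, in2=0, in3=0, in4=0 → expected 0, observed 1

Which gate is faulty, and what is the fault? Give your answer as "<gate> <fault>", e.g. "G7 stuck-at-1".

G1 inverted output

Fault-free values for test 1 (in0=1, in1=1, in2=1, in3=0, in4=0): G1=0, G2=1, G3=1, G4=1, G5=0, G6=0, G7=1, G8=1, G9=1, giving Y=1. Observed 0.
Test 1: faults giving observed 0 are {G1 stuck-at-1, G1 inverted output, G2 stuck-at-0, G2 inverted output, G3 stuck-at-0, G3 inverted output, G4 stuck-at-0, G4 inverted output, G5 stuck-at-1, G5 inverted output, G6 stuck-at-1, G6 inverted output, G7 stuck-at-0, G7 inverted output, G8 stuck-at-0, G8 inverted output, G9 stuck-at-0, G9 inverted output}.
Test 2 (in0=0, in1=1, in2=0, in3=0, in4=0): fault-free G1=1, G2=1, G3=1, G4=1, G5=0, G6=0, G7=1, G8=1, G9=1 → 1; observed 1. Eliminates G2 stuck-at-0, G2 inverted output, G3 stuck-at-0, G3 inverted output, G4 stuck-at-0, G4 inverted output, G5 stuck-at-1, G5 inverted output, G6 stuck-at-1, G6 inverted output, G7 stuck-at-0, G7 inverted output, G8 stuck-at-0, G8 inverted output, G9 stuck-at-0, G9 inverted output.
Test 3 (in0=1, in1=1, in2=0, in3=0, in4=0): fault-free G1=1, G2=1, G3=0, G4=1, G5=1, G6=1, G7=1, G8=0, G9=0 → 0; observed 1. Eliminates G1 stuck-at-1.
Only G1 inverted output is consistent with every test.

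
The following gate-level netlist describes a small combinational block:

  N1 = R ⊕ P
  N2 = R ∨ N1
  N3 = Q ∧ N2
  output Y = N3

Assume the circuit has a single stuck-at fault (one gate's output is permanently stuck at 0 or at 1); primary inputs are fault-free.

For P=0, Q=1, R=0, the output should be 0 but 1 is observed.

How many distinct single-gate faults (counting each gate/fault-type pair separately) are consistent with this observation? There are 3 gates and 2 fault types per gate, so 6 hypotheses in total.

3

Fault-free: N1=0, N2=0, N3=0 → 0. Observed 1.
  N1 stuck-at-0: output 0 ✗
  N1 stuck-at-1: output 1 ✓
  N2 stuck-at-0: output 0 ✗
  N2 stuck-at-1: output 1 ✓
  N3 stuck-at-0: output 0 ✗
  N3 stuck-at-1: output 1 ✓
Consistent faults: {N1 stuck-at-1, N2 stuck-at-1, N3 stuck-at-1} — 3 in all.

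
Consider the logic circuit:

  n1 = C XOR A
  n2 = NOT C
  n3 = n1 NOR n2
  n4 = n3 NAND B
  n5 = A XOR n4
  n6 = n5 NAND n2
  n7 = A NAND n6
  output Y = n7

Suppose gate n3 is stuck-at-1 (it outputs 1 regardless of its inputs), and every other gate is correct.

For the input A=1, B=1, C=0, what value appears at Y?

Propagate with n3 forced: n1=1, n2=1, n3=1 [stuck-at-1], n4=0, n5=1, n6=0, n7=1.
So Y = 1. (Without the fault it would be 0.)

1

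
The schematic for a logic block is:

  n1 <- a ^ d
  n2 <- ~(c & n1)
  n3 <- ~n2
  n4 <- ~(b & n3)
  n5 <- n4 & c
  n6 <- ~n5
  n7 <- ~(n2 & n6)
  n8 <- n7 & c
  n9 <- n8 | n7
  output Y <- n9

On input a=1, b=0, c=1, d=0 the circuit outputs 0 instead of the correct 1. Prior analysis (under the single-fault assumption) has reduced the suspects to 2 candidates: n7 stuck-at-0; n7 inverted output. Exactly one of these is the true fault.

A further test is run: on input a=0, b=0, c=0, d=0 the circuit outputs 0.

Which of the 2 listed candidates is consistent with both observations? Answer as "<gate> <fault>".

n7 stuck-at-0

Evaluate each candidate on input a=0, b=0, c=0, d=0:
  n7 stuck-at-0: n1=0, n2=1, n3=0, n4=1, n5=0, n6=1, n7=0 [stuck-at-0], n8=0, n9=0 → 0 — matches
  n7 inverted output: n1=0, n2=1, n3=0, n4=1, n5=0, n6=1, n7=1 [inverted output], n8=0, n9=1 → 1 — eliminated
Only n7 stuck-at-0 reproduces the observed 0.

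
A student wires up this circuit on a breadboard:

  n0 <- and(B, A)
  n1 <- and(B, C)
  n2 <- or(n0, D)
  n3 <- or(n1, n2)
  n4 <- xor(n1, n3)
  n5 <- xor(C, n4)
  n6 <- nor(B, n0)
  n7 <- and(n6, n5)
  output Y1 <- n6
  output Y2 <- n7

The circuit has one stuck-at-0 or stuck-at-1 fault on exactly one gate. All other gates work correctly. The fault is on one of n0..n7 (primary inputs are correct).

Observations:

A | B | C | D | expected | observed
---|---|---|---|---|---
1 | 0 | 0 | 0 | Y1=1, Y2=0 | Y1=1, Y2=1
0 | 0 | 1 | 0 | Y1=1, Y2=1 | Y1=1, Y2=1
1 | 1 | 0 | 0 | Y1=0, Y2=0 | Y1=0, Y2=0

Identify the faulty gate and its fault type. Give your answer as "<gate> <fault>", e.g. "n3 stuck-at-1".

Fault-free values for test 1 (A=1, B=0, C=0, D=0): n0=0, n1=0, n2=0, n3=0, n4=0, n5=0, n6=1, n7=0, giving Y1=1, Y2=0. Observed Y1=1, Y2=1.
Test 1: faults giving observed Y1=1, Y2=1 are {n2 stuck-at-1, n3 stuck-at-1, n4 stuck-at-1, n5 stuck-at-1, n7 stuck-at-1}.
Test 2 (A=0, B=0, C=1, D=0): fault-free n0=0, n1=0, n2=0, n3=0, n4=0, n5=1, n6=1, n7=1 → Y1=1, Y2=1; observed Y1=1, Y2=1. Eliminates n2 stuck-at-1, n3 stuck-at-1, n4 stuck-at-1.
Test 3 (A=1, B=1, C=0, D=0): fault-free n0=1, n1=0, n2=1, n3=1, n4=1, n5=1, n6=0, n7=0 → Y1=0, Y2=0; observed Y1=0, Y2=0. Eliminates n7 stuck-at-1.
Only n5 stuck-at-1 is consistent with every test.

n5 stuck-at-1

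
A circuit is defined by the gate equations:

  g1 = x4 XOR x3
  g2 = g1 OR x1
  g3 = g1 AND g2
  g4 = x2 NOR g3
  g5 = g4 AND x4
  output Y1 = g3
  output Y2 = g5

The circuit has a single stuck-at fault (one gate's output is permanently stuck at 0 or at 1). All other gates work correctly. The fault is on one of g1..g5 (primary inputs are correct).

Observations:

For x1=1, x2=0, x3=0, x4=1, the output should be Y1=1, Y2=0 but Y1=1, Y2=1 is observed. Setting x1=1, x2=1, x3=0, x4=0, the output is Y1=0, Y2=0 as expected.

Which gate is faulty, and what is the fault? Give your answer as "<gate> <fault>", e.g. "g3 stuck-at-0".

g4 stuck-at-1

Fault-free values for test 1 (x1=1, x2=0, x3=0, x4=1): g1=1, g2=1, g3=1, g4=0, g5=0, giving Y1=1, Y2=0. Observed Y1=1, Y2=1.
Test 1: faults giving observed Y1=1, Y2=1 are {g4 stuck-at-1, g5 stuck-at-1}.
Test 2 (x1=1, x2=1, x3=0, x4=0): fault-free g1=0, g2=1, g3=0, g4=0, g5=0 → Y1=0, Y2=0; observed Y1=0, Y2=0. Eliminates g5 stuck-at-1.
Only g4 stuck-at-1 is consistent with every test.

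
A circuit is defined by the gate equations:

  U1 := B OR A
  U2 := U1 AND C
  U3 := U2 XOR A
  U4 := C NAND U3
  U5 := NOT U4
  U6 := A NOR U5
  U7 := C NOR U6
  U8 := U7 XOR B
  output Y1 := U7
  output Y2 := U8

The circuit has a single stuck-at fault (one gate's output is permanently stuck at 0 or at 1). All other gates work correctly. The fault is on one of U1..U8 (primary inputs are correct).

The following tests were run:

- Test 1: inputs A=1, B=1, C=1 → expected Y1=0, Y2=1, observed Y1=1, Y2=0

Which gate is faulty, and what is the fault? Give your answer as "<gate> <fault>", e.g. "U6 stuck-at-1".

Fault-free values for test 1 (A=1, B=1, C=1): U1=1, U2=1, U3=0, U4=1, U5=0, U6=0, U7=0, U8=1, giving Y1=0, Y2=1. Observed Y1=1, Y2=0.
Test 1: faults giving observed Y1=1, Y2=0 are {U7 stuck-at-1}.
Only U7 stuck-at-1 is consistent with every test.

U7 stuck-at-1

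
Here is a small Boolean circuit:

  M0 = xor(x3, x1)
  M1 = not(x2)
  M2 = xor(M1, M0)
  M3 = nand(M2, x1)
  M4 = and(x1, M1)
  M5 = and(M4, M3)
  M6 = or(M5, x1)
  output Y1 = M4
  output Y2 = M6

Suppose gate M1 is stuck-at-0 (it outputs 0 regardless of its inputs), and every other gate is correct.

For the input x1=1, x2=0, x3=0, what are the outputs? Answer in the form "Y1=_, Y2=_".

Propagate with M1 forced: M0=1, M1=0 [stuck-at-0], M2=1, M3=0, M4=0, M5=0, M6=1.
So the outputs are Y1=0, Y2=1. (Without the fault they would be Y1=1, Y2=1.)

Y1=0, Y2=1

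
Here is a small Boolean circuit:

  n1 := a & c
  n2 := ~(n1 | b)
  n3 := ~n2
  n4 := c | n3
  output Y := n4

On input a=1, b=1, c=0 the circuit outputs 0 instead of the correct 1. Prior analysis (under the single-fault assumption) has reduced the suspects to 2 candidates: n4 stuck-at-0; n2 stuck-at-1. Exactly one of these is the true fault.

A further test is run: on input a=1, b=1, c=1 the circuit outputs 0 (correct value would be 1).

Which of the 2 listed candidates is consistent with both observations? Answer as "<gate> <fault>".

Evaluate each candidate on input a=1, b=1, c=1:
  n4 stuck-at-0: n1=1, n2=0, n3=1, n4=0 [stuck-at-0] → 0 — matches
  n2 stuck-at-1: n1=1, n2=1 [stuck-at-1], n3=0, n4=1 → 1 — eliminated
Only n4 stuck-at-0 reproduces the observed 0.

n4 stuck-at-0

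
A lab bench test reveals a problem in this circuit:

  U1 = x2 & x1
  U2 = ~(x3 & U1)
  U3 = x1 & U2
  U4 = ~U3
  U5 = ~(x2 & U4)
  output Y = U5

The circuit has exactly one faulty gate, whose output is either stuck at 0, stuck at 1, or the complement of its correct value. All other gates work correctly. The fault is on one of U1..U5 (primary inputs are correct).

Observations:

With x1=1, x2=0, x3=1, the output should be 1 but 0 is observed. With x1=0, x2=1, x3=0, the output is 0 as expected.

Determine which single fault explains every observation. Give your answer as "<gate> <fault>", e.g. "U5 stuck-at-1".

Fault-free values for test 1 (x1=1, x2=0, x3=1): U1=0, U2=1, U3=1, U4=0, U5=1, giving Y=1. Observed 0.
Test 1: faults giving observed 0 are {U5 stuck-at-0, U5 inverted output}.
Test 2 (x1=0, x2=1, x3=0): fault-free U1=0, U2=1, U3=0, U4=1, U5=0 → 0; observed 0. Eliminates U5 inverted output.
Only U5 stuck-at-0 is consistent with every test.

U5 stuck-at-0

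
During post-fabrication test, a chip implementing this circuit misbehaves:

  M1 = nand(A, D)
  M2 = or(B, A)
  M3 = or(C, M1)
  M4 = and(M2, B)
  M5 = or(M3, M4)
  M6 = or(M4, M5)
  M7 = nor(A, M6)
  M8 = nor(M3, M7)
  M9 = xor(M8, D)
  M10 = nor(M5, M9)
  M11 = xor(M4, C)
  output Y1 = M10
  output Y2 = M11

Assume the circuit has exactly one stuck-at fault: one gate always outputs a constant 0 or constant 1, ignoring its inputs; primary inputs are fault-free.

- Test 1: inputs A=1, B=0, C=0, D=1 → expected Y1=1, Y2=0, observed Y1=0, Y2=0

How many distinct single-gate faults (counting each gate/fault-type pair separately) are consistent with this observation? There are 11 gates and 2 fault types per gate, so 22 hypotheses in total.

7

Fault-free: M1=0, M2=1, M3=0, M4=0, M5=0, M6=0, M7=0, M8=1, M9=0, M10=1, M11=0 → Y1=1, Y2=0. Observed Y1=0, Y2=0.
  M1: stuck-at-1 ✓; others ✗
  M2: none of the 2 fault types match ✗
  M3: stuck-at-1 ✓; others ✗
  M4: none of the 2 fault types match ✗
  M5: stuck-at-1 ✓; others ✗
  M6: none of the 2 fault types match ✗
  M7: stuck-at-1 ✓; others ✗
  M8: stuck-at-0 ✓; others ✗
  M9: stuck-at-1 ✓; others ✗
  M10: stuck-at-0 ✓; others ✗
  M11: none of the 2 fault types match ✗
Consistent faults: {M1 stuck-at-1, M3 stuck-at-1, M5 stuck-at-1, M7 stuck-at-1, M8 stuck-at-0, M9 stuck-at-1, M10 stuck-at-0} — 7 in all.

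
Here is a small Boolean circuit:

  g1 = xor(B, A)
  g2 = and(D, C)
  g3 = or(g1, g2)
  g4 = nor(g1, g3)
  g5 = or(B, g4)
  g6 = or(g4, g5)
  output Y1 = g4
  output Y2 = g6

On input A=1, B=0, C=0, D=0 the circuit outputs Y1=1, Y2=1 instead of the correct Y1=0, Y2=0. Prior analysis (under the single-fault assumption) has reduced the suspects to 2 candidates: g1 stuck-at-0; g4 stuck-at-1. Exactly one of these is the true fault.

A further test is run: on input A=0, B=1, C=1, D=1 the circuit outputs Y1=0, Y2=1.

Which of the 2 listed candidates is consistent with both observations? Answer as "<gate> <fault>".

g1 stuck-at-0

Evaluate each candidate on input A=0, B=1, C=1, D=1:
  g1 stuck-at-0: g1=0 [stuck-at-0], g2=1, g3=1, g4=0, g5=1, g6=1 → Y1=0, Y2=1 — matches
  g4 stuck-at-1: g1=1, g2=1, g3=1, g4=1 [stuck-at-1], g5=1, g6=1 → Y1=1, Y2=1 — eliminated
Only g1 stuck-at-0 reproduces the observed Y1=0, Y2=1.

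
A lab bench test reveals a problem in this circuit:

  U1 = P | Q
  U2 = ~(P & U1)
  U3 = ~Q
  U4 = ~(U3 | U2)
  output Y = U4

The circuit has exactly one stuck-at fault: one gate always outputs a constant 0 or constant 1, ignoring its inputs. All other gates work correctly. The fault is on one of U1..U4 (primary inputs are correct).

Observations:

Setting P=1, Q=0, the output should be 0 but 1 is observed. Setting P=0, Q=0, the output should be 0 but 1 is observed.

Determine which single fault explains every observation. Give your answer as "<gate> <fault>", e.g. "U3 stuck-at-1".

U4 stuck-at-1

Fault-free values for test 1 (P=1, Q=0): U1=1, U2=0, U3=1, U4=0, giving Y=0. Observed 1.
Test 1: faults giving observed 1 are {U3 stuck-at-0, U4 stuck-at-1}.
Test 2 (P=0, Q=0): fault-free U1=0, U2=1, U3=1, U4=0 → 0; observed 1. Eliminates U3 stuck-at-0.
Only U4 stuck-at-1 is consistent with every test.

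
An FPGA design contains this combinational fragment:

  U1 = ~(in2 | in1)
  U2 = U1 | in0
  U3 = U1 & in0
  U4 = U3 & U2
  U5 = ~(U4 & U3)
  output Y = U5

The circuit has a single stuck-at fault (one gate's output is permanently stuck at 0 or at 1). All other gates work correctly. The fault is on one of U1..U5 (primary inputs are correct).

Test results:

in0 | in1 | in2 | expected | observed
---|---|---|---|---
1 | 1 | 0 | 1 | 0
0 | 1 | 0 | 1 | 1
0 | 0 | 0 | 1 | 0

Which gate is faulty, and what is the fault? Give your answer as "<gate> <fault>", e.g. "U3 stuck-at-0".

Fault-free values for test 1 (in0=1, in1=1, in2=0): U1=0, U2=1, U3=0, U4=0, U5=1, giving Y=1. Observed 0.
Test 1: faults giving observed 0 are {U1 stuck-at-1, U3 stuck-at-1, U5 stuck-at-0}.
Test 2 (in0=0, in1=1, in2=0): fault-free U1=0, U2=0, U3=0, U4=0, U5=1 → 1; observed 1. Eliminates U5 stuck-at-0.
Test 3 (in0=0, in1=0, in2=0): fault-free U1=1, U2=1, U3=0, U4=0, U5=1 → 1; observed 0. Eliminates U1 stuck-at-1.
Only U3 stuck-at-1 is consistent with every test.

U3 stuck-at-1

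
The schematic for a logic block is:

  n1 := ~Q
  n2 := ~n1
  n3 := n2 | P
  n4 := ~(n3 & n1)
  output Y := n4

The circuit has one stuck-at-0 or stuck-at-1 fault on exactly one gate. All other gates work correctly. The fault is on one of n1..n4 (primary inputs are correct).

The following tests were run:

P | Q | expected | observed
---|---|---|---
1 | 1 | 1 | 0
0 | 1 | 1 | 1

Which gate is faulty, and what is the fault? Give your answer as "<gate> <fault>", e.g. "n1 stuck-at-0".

n1 stuck-at-1

Fault-free values for test 1 (P=1, Q=1): n1=0, n2=1, n3=1, n4=1, giving Y=1. Observed 0.
Test 1: faults giving observed 0 are {n1 stuck-at-1, n4 stuck-at-0}.
Test 2 (P=0, Q=1): fault-free n1=0, n2=1, n3=1, n4=1 → 1; observed 1. Eliminates n4 stuck-at-0.
Only n1 stuck-at-1 is consistent with every test.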